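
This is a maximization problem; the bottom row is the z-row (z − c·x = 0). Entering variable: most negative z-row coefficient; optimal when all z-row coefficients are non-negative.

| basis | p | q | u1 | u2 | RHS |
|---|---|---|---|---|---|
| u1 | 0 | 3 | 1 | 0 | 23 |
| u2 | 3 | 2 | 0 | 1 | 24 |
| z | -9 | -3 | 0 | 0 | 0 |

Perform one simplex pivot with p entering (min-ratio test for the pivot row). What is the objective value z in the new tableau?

Ratio test on column p — row 1: entry 0 ≤ 0; row 2: 24/3 = 8. Minimum is 8 at row 2 (u2 leaves); pivot element 3.
Pivot on row 2; the z-row RHS becomes 0 − (-9)·8 = 72.

72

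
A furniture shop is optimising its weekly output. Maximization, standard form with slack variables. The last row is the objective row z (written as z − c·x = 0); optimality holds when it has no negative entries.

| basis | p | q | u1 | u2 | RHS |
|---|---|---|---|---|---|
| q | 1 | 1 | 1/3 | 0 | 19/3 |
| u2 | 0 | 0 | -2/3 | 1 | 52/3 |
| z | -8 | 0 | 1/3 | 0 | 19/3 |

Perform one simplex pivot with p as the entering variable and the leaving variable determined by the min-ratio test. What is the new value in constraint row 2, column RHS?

Ratio test on column p — row 1: (19/3)/1 = 19/3; row 2: entry 0 ≤ 0. Minimum is 19/3 at row 1 (q leaves); pivot element 1.
Divide row 1 by 1; eliminate column p from the other rows.
Row 2 update in column RHS: 52/3 − 0·(19/3) = 52/3.

52/3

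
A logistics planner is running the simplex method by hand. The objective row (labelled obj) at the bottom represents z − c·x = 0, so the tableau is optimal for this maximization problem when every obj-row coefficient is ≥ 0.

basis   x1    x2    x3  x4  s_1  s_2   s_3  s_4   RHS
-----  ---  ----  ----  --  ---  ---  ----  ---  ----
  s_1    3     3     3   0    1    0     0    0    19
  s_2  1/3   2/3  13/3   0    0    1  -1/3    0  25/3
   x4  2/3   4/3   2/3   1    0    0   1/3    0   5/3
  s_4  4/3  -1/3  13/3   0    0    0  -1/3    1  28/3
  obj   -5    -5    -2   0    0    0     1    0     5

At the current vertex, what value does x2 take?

0

x2 is not in the basis, so in the current basic feasible solution x2 = 0.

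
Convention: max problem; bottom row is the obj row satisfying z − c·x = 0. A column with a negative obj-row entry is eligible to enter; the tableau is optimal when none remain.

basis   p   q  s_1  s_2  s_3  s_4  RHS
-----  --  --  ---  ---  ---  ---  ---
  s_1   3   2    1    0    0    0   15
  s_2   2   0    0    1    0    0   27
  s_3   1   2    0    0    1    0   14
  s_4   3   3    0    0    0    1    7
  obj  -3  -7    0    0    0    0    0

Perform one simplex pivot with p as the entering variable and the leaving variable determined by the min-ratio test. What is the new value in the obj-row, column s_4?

Ratio test on column p — row 1: 15/3 = 5; row 2: 27/2 = 27/2; row 3: 14/1 = 14; row 4: 7/3 = 7/3. Minimum is 7/3 at row 4 (s_4 leaves); pivot element 3.
Divide row 4 by 3; eliminate column p from the other rows.
obj-row update in column s_4: 0 − (-3)·(1/3) = 1.

1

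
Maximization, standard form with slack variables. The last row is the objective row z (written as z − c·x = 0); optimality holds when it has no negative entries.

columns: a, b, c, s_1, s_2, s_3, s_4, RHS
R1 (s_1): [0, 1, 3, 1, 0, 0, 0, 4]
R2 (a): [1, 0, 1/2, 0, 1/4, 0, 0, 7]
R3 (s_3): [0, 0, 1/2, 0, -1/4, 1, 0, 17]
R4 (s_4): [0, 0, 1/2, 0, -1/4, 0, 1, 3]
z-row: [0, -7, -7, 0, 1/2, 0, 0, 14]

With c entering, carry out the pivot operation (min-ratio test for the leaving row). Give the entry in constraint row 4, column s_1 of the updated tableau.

-1/6

Ratio test on column c — row 1: 4/3 = 4/3; row 2: 7/(1/2) = 14; row 3: 17/(1/2) = 34; row 4: 3/(1/2) = 6. Minimum is 4/3 at row 1 (s_1 leaves); pivot element 3.
Divide row 1 by 3; eliminate column c from the other rows.
Row 4 update in column s_1: 0 − (1/2)·(1/3) = -1/6.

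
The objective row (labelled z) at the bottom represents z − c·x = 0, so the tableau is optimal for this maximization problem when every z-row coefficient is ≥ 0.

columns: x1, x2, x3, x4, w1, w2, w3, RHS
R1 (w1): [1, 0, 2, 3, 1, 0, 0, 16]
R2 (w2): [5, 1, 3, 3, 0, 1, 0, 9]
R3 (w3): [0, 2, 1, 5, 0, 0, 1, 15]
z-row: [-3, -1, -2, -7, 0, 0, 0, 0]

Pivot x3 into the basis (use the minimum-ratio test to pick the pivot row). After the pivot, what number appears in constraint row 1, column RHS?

10

Ratio test on column x3 — row 1: 16/2 = 8; row 2: 9/3 = 3; row 3: 15/1 = 15. Minimum is 3 at row 2 (w2 leaves); pivot element 3.
Divide row 2 by 3; eliminate column x3 from the other rows.
Row 1 update in column RHS: 16 − 2·3 = 10.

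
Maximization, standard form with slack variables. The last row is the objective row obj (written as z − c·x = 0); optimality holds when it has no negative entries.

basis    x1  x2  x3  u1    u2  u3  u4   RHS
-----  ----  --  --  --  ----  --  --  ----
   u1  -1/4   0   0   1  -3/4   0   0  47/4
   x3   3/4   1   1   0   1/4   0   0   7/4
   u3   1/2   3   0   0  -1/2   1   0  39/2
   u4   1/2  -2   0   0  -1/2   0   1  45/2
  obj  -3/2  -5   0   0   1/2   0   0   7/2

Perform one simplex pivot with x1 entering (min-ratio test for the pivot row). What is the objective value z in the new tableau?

Ratio test on column x1 — row 1: entry -1/4 ≤ 0; row 2: (7/4)/(3/4) = 7/3; row 3: (39/2)/(1/2) = 39; row 4: (45/2)/(1/2) = 45. Minimum is 7/3 at row 2 (x3 leaves); pivot element 3/4.
Pivot on row 2; the obj-row RHS becomes 7/2 − (-3/2)·(7/3) = 7.

7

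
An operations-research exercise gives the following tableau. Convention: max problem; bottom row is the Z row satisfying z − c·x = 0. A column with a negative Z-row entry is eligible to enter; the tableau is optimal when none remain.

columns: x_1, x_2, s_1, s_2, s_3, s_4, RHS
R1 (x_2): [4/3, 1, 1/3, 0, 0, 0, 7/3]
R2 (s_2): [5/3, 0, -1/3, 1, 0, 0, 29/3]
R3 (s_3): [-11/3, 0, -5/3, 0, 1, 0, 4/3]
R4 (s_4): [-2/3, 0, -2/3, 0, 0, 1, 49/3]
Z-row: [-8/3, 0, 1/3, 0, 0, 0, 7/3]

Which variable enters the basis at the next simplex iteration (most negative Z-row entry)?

x_1

Negative Z-row entries: x_1: -8/3.
The most negative is -8/3 in column x_1, so x_1 enters.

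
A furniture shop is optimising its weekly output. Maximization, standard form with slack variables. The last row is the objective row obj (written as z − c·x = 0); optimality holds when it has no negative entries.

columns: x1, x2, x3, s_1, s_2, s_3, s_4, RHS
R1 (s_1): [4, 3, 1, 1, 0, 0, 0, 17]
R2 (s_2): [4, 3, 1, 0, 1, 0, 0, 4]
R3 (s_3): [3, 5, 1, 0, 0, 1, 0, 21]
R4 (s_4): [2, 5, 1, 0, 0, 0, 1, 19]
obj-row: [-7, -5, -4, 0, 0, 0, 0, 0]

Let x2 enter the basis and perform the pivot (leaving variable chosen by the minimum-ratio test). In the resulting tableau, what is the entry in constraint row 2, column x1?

4/3

Ratio test on column x2 — row 1: 17/3 = 17/3; row 2: 4/3 = 4/3; row 3: 21/5 = 21/5; row 4: 19/5 = 19/5. Minimum is 4/3 at row 2 (s_2 leaves); pivot element 3.
Divide row 2 by 3; eliminate column x2 from the other rows.
In the new row 2, the x1 entry is the old entry divided by the pivot: 4/3 = 4/3.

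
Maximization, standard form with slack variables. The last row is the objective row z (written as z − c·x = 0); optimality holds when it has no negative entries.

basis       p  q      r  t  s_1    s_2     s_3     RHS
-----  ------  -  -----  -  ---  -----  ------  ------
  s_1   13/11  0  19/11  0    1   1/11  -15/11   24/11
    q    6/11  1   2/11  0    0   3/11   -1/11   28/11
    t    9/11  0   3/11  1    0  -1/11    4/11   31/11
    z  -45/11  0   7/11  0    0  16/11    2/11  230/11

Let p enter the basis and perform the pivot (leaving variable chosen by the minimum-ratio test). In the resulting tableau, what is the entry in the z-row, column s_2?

Ratio test on column p — row 1: (24/11)/(13/11) = 24/13; row 2: (28/11)/(6/11) = 14/3; row 3: (31/11)/(9/11) = 31/9. Minimum is 24/13 at row 1 (s_1 leaves); pivot element 13/11.
Divide row 1 by 13/11; eliminate column p from the other rows.
z-row update in column s_2: 16/11 − (-45/11)·(1/13) = 23/13.

23/13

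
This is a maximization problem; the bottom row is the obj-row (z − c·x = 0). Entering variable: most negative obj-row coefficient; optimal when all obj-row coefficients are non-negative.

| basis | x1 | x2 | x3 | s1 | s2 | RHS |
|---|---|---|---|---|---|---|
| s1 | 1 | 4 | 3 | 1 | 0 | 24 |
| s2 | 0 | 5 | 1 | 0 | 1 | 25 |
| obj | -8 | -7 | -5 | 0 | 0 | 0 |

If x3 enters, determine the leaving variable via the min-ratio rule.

s1

Column x3 entries and ratios — s1: 24/3 = 8; s2: 25/1 = 25.
Smallest ratio is 8 in the row of s1, so s1 leaves.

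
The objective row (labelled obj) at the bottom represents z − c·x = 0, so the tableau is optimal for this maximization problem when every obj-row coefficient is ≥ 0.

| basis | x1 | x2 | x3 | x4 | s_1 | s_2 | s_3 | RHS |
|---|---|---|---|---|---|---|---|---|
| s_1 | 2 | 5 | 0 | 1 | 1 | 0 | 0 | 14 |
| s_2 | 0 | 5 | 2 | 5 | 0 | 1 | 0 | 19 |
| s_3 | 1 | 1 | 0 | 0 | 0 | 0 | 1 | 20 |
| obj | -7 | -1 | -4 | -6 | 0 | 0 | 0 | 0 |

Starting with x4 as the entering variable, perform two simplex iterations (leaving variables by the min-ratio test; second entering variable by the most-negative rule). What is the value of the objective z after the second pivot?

117/2

Ratio test on column x4 — row 1: 14/1 = 14; row 2: 19/5 = 19/5; row 3: entry 0 ≤ 0. Minimum is 19/5 at row 2 (s_2 leaves); pivot element 5.
Pivot on row 2; the obj-row RHS becomes 0 − (-6)·(19/5) = 114/5.
Next entering variable (most negative obj-row entry -7): x1.
Ratio test on column x1 — row 1: (51/5)/2 = 51/10; row 2: entry 0 ≤ 0; row 3: 20/1 = 20. Minimum is 51/10 at row 1 (s_1 leaves); pivot element 2.
After the second pivot the obj-row RHS is 114/5 − (-7)·(51/10) = 117/2.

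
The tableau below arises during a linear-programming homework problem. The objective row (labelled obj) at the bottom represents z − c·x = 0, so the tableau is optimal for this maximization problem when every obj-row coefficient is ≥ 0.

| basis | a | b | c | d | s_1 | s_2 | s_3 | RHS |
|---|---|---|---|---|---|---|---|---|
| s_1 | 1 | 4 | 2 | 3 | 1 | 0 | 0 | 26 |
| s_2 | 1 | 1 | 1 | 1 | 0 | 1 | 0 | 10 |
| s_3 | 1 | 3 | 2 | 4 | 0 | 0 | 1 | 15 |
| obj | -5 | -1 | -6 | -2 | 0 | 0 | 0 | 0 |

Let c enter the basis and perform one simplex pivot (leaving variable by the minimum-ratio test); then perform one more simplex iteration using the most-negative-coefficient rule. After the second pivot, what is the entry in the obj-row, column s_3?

Ratio test on column c — row 1: 26/2 = 13; row 2: 10/1 = 10; row 3: 15/2 = 15/2. Minimum is 15/2 at row 3 (s_3 leaves); pivot element 2.
Divide row 3 by 2; eliminate column c from the other rows.
Second iteration: most negative obj-row entry is -2 in column a, so a enters.
Ratio test on column a — row 1: entry 0 ≤ 0; row 2: (5/2)/(1/2) = 5; row 3: (15/2)/(1/2) = 15. Minimum is 5 at row 2 (s_2 leaves); pivot element 1/2.
Divide row 2 by 1/2; eliminate column a from the other rows.
After both pivots, the entry at the obj-row, column s_3 is 1.

1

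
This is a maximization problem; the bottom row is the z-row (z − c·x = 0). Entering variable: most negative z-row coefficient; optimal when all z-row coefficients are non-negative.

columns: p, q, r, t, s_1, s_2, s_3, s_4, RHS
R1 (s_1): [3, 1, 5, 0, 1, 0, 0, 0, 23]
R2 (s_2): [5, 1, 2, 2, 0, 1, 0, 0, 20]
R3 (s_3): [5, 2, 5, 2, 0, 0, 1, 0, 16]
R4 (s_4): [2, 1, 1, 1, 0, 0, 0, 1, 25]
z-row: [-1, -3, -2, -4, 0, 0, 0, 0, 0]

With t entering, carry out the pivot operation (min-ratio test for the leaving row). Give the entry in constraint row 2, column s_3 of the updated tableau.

Ratio test on column t — row 1: entry 0 ≤ 0; row 2: 20/2 = 10; row 3: 16/2 = 8; row 4: 25/1 = 25. Minimum is 8 at row 3 (s_3 leaves); pivot element 2.
Divide row 3 by 2; eliminate column t from the other rows.
Row 2 update in column s_3: 0 − 2·(1/2) = -1.

-1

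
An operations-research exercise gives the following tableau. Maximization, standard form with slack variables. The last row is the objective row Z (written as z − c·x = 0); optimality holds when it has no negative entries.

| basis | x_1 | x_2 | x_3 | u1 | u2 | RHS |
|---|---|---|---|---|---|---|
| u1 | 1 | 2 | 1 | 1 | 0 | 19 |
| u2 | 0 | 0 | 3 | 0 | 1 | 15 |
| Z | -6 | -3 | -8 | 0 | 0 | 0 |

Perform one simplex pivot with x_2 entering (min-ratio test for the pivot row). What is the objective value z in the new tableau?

Ratio test on column x_2 — row 1: 19/2 = 19/2; row 2: entry 0 ≤ 0. Minimum is 19/2 at row 1 (u1 leaves); pivot element 2.
Pivot on row 1; the Z-row RHS becomes 0 − (-3)·(19/2) = 57/2.

57/2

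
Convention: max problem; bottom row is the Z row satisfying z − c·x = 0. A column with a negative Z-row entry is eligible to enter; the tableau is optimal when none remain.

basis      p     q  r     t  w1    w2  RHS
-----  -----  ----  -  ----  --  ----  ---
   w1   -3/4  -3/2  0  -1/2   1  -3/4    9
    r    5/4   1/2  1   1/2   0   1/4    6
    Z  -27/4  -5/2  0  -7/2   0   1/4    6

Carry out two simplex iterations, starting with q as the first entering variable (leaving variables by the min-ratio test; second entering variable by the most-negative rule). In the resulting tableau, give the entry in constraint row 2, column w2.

1/2

Ratio test on column q — row 1: entry -3/2 ≤ 0; row 2: 6/(1/2) = 12. Minimum is 12 at row 2 (r leaves); pivot element 1/2.
Divide row 2 by 1/2; eliminate column q from the other rows.
Second iteration: most negative Z-row entry is -1 in column t, so t enters.
Ratio test on column t — row 1: 27/1 = 27; row 2: 12/1 = 12. Minimum is 12 at row 2 (q leaves); pivot element 1.
Divide row 2 by 1; eliminate column t from the other rows.
After both pivots, the entry at constraint row 2, column w2 is 1/2.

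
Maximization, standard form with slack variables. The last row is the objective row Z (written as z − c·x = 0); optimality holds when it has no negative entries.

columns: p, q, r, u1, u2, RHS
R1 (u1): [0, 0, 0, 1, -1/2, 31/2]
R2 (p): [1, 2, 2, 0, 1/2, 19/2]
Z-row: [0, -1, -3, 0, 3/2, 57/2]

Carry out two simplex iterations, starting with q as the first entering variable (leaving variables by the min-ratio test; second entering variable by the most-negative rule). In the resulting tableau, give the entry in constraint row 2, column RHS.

Ratio test on column q — row 1: entry 0 ≤ 0; row 2: (19/2)/2 = 19/4. Minimum is 19/4 at row 2 (p leaves); pivot element 2.
Divide row 2 by 2; eliminate column q from the other rows.
Second iteration: most negative Z-row entry is -2 in column r, so r enters.
Ratio test on column r — row 1: entry 0 ≤ 0; row 2: (19/4)/1 = 19/4. Minimum is 19/4 at row 2 (q leaves); pivot element 1.
Divide row 2 by 1; eliminate column r from the other rows.
After both pivots, the entry at constraint row 2, column RHS is 19/4.

19/4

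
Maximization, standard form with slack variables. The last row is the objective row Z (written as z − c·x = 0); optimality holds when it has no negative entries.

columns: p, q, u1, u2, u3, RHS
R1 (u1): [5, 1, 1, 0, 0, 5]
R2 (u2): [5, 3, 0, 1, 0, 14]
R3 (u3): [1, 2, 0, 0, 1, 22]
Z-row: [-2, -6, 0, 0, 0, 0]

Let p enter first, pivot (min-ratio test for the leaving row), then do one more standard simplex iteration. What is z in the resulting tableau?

136/5

Ratio test on column p — row 1: 5/5 = 1; row 2: 14/5 = 14/5; row 3: 22/1 = 22. Minimum is 1 at row 1 (u1 leaves); pivot element 5.
Pivot on row 1; the Z-row RHS becomes 0 − (-2)·1 = 2.
Next entering variable (most negative Z-row entry -28/5): q.
Ratio test on column q — row 1: 1/(1/5) = 5; row 2: 9/2 = 9/2; row 3: 21/(9/5) = 35/3. Minimum is 9/2 at row 2 (u2 leaves); pivot element 2.
After the second pivot the Z-row RHS is 2 − (-28/5)·(9/2) = 136/5.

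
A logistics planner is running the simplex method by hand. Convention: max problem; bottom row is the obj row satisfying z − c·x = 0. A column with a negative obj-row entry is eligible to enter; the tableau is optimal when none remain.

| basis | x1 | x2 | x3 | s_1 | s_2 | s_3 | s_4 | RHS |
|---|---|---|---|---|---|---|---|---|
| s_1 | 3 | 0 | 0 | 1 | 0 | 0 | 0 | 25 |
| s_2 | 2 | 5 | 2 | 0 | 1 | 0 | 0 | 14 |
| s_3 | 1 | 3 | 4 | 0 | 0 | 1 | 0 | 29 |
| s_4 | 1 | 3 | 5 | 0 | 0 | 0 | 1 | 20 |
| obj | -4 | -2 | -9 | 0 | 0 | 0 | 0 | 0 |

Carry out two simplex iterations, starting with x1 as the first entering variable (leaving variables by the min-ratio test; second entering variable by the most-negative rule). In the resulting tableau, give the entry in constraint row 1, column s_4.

Ratio test on column x1 — row 1: 25/3 = 25/3; row 2: 14/2 = 7; row 3: 29/1 = 29; row 4: 20/1 = 20. Minimum is 7 at row 2 (s_2 leaves); pivot element 2.
Divide row 2 by 2; eliminate column x1 from the other rows.
Second iteration: most negative obj-row entry is -5 in column x3, so x3 enters.
Ratio test on column x3 — row 1: entry -3 ≤ 0; row 2: 7/1 = 7; row 3: 22/3 = 22/3; row 4: 13/4 = 13/4. Minimum is 13/4 at row 4 (s_4 leaves); pivot element 4.
Divide row 4 by 4; eliminate column x3 from the other rows.
After both pivots, the entry at constraint row 1, column s_4 is 3/4.

3/4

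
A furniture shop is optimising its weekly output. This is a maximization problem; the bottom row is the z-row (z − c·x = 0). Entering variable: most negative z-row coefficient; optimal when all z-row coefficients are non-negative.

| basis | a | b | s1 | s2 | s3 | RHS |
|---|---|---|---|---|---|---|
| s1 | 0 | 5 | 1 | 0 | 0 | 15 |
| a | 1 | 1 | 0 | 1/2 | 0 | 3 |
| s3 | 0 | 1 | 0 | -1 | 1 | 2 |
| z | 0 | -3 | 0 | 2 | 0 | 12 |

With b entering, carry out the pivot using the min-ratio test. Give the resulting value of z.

18

Ratio test on column b — row 1: 15/5 = 3; row 2: 3/1 = 3; row 3: 2/1 = 2. Minimum is 2 at row 3 (s3 leaves); pivot element 1.
Pivot on row 3; the z-row RHS becomes 12 − (-3)·2 = 18.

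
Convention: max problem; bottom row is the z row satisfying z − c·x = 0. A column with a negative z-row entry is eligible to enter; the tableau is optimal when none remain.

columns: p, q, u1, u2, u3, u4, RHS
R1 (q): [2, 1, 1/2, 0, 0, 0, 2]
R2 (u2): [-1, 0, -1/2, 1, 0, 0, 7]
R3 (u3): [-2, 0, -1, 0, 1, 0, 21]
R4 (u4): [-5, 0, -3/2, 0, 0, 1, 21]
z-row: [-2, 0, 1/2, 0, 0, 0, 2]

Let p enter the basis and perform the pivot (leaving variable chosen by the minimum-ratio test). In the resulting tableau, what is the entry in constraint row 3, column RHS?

Ratio test on column p — row 1: 2/2 = 1; row 2: entry -1 ≤ 0; row 3: entry -2 ≤ 0; row 4: entry -5 ≤ 0. Minimum is 1 at row 1 (q leaves); pivot element 2.
Divide row 1 by 2; eliminate column p from the other rows.
Row 3 update in column RHS: 21 − (-2)·1 = 23.

23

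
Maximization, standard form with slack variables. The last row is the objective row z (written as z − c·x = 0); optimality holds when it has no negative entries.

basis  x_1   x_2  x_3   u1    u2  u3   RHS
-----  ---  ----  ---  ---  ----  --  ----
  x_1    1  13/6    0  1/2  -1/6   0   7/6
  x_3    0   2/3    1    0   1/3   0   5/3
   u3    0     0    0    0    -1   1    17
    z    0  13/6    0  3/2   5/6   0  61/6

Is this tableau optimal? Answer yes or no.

Every z-row coefficient is ≥ 0, so the tableau is optimal.

yes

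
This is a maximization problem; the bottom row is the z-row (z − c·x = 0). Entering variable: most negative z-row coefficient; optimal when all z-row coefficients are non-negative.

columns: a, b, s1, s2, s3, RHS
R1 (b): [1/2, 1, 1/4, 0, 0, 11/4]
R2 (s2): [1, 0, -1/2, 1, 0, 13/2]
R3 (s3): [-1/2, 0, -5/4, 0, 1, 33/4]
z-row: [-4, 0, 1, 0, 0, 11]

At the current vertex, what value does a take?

a is not in the basis, so in the current basic feasible solution a = 0.

0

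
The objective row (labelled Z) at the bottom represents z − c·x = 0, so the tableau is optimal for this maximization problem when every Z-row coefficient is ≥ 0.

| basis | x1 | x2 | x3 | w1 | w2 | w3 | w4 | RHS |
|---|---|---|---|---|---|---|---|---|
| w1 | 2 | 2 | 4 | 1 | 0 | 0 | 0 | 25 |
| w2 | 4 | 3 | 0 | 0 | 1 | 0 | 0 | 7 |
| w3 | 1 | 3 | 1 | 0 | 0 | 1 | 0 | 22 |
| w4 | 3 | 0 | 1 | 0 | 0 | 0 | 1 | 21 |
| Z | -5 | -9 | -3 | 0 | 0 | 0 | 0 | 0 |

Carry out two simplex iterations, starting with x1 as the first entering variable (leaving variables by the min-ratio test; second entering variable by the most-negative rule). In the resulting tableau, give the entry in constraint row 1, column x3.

Ratio test on column x1 — row 1: 25/2 = 25/2; row 2: 7/4 = 7/4; row 3: 22/1 = 22; row 4: 21/3 = 7. Minimum is 7/4 at row 2 (w2 leaves); pivot element 4.
Divide row 2 by 4; eliminate column x1 from the other rows.
Second iteration: most negative Z-row entry is -21/4 in column x2, so x2 enters.
Ratio test on column x2 — row 1: (43/2)/(1/2) = 43; row 2: (7/4)/(3/4) = 7/3; row 3: (81/4)/(9/4) = 9; row 4: entry -9/4 ≤ 0. Minimum is 7/3 at row 2 (x1 leaves); pivot element 3/4.
Divide row 2 by 3/4; eliminate column x2 from the other rows.
After both pivots, the entry at constraint row 1, column x3 is 4.

4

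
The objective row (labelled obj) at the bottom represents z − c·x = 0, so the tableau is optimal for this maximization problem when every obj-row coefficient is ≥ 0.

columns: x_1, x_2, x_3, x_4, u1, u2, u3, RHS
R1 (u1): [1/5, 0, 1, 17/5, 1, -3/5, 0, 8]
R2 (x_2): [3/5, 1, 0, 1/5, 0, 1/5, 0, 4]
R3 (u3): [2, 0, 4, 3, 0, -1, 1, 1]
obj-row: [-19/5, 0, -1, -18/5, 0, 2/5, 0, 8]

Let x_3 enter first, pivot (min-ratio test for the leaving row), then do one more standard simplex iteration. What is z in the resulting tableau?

Ratio test on column x_3 — row 1: 8/1 = 8; row 2: entry 0 ≤ 0; row 3: 1/4 = 1/4. Minimum is 1/4 at row 3 (u3 leaves); pivot element 4.
Pivot on row 3; the obj-row RHS becomes 8 − (-1)·(1/4) = 33/4.
Next entering variable (most negative obj-row entry -33/10): x_1.
Ratio test on column x_1 — row 1: entry -3/10 ≤ 0; row 2: 4/(3/5) = 20/3; row 3: (1/4)/(1/2) = 1/2. Minimum is 1/2 at row 3 (x_3 leaves); pivot element 1/2.
After the second pivot the obj-row RHS is 33/4 − (-33/10)·(1/2) = 99/10.

99/10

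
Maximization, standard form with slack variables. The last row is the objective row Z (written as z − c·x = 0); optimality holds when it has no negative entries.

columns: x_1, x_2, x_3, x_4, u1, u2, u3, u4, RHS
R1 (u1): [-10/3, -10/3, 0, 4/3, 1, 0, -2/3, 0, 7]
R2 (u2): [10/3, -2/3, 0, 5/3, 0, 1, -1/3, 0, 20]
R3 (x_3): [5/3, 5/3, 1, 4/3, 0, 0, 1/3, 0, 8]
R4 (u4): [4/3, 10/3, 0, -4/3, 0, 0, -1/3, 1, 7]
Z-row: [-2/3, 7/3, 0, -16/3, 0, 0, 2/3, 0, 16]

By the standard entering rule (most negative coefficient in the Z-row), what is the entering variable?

Negative Z-row entries: x_1: -2/3, x_4: -16/3.
The most negative is -16/3 in column x_4, so x_4 enters.

x_4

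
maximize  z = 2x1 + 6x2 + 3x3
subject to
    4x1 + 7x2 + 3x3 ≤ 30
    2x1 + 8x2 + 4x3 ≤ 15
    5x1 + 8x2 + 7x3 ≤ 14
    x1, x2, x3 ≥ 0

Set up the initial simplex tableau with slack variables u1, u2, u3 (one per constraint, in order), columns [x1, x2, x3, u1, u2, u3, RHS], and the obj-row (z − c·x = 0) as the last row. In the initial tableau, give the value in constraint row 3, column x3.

Constraint 3 has coefficient 7 on x3.

7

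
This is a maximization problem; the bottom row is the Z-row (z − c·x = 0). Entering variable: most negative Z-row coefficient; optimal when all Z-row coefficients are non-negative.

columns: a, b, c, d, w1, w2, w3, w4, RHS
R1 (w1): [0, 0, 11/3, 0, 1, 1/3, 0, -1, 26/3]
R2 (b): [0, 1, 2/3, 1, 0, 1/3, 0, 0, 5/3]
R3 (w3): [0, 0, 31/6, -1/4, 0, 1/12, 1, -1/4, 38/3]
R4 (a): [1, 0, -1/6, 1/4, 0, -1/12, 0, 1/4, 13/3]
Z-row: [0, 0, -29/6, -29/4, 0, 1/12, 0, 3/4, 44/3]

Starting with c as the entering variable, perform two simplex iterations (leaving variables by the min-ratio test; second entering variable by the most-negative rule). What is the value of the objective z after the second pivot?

Ratio test on column c — row 1: (26/3)/(11/3) = 26/11; row 2: (5/3)/(2/3) = 5/2; row 3: (38/3)/(31/6) = 76/31; row 4: entry -1/6 ≤ 0. Minimum is 26/11 at row 1 (w1 leaves); pivot element 11/3.
Pivot on row 1; the Z-row RHS becomes 44/3 − (-29/6)·(26/11) = 287/11.
Next entering variable (most negative Z-row entry -29/4): d.
Ratio test on column d — row 1: entry 0 ≤ 0; row 2: (1/11)/1 = 1/11; row 3: entry -1/4 ≤ 0; row 4: (52/11)/(1/4) = 208/11. Minimum is 1/11 at row 2 (b leaves); pivot element 1.
After the second pivot the Z-row RHS is 287/11 − (-29/4)·(1/11) = 107/4.

107/4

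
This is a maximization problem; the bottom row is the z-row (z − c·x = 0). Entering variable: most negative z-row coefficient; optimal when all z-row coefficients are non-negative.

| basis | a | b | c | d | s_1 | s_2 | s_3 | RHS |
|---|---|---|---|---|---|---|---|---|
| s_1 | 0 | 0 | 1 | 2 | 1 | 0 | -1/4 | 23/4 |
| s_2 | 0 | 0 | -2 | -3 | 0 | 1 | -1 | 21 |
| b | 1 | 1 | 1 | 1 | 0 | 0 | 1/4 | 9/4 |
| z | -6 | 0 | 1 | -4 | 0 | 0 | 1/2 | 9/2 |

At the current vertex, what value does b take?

b is basic (row 3); its value is the RHS of that row, 9/4.

9/4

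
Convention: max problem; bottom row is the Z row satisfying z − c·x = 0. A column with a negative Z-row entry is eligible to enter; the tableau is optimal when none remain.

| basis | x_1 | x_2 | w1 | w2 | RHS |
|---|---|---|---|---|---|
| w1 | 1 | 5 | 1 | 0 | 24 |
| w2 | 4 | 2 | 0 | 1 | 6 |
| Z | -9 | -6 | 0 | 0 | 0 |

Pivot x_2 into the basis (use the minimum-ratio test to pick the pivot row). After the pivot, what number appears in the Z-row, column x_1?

Ratio test on column x_2 — row 1: 24/5 = 24/5; row 2: 6/2 = 3. Minimum is 3 at row 2 (w2 leaves); pivot element 2.
Divide row 2 by 2; eliminate column x_2 from the other rows.
Z-row update in column x_1: -9 − (-6)·2 = 3.

3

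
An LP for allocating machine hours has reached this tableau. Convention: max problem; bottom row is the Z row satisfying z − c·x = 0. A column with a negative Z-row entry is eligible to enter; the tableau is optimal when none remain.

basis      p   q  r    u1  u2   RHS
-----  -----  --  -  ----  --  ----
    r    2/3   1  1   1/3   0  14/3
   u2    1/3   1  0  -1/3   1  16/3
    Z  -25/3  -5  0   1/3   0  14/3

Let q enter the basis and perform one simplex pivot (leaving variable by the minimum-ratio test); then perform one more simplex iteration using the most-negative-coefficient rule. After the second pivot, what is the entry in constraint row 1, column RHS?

7

Ratio test on column q — row 1: (14/3)/1 = 14/3; row 2: (16/3)/1 = 16/3. Minimum is 14/3 at row 1 (r leaves); pivot element 1.
Divide row 1 by 1; eliminate column q from the other rows.
Second iteration: most negative Z-row entry is -5 in column p, so p enters.
Ratio test on column p — row 1: (14/3)/(2/3) = 7; row 2: entry -1/3 ≤ 0. Minimum is 7 at row 1 (q leaves); pivot element 2/3.
Divide row 1 by 2/3; eliminate column p from the other rows.
After both pivots, the entry at constraint row 1, column RHS is 7.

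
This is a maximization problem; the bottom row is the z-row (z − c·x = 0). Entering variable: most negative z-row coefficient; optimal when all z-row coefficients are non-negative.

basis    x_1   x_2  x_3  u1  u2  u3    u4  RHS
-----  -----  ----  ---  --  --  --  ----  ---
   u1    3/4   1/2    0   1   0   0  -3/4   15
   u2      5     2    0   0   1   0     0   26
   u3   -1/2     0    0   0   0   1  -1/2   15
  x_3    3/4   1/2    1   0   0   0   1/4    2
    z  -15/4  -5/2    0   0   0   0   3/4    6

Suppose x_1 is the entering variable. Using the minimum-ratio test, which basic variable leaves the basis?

Column x_1 entries and ratios — u1: 15/(3/4) = 20; u2: 26/5 = 26/5; u3: -1/2 ≤ 0, skip; x_3: 2/(3/4) = 8/3.
Smallest ratio is 8/3 in the row of x_3, so x_3 leaves.

x_3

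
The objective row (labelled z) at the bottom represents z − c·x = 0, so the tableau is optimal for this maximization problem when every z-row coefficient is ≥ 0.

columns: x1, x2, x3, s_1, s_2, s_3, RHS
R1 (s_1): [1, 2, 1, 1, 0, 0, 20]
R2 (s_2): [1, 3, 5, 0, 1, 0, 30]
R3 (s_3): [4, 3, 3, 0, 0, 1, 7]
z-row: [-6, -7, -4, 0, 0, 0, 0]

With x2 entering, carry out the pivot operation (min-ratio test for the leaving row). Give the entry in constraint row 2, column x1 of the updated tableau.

Ratio test on column x2 — row 1: 20/2 = 10; row 2: 30/3 = 10; row 3: 7/3 = 7/3. Minimum is 7/3 at row 3 (s_3 leaves); pivot element 3.
Divide row 3 by 3; eliminate column x2 from the other rows.
Row 2 update in column x1: 1 − 3·(4/3) = -3.

-3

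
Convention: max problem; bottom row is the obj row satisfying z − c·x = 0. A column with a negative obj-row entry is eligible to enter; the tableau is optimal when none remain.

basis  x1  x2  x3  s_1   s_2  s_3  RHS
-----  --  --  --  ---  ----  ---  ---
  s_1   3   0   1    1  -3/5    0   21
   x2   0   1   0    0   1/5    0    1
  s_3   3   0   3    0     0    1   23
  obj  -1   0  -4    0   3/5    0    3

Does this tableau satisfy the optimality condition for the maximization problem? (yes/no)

The obj-row has a negative entry -4 in column x3, so it is not optimal.

no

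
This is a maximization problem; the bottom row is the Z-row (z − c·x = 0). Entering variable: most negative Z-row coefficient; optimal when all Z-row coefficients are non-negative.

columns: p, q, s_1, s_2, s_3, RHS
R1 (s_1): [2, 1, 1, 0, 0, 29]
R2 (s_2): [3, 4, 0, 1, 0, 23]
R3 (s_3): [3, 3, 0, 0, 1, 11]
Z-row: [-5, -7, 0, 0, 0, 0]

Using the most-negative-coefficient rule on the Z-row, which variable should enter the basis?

Negative Z-row entries: p: -5, q: -7.
The most negative is -7 in column q, so q enters.

q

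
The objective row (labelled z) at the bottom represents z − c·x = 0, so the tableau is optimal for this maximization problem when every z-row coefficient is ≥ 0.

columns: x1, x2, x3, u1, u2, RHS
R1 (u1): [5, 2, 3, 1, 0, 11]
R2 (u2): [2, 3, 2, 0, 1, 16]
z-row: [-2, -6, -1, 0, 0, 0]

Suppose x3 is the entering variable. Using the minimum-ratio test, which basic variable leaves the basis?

u1

Column x3 entries and ratios — u1: 11/3 = 11/3; u2: 16/2 = 8.
Smallest ratio is 11/3 in the row of u1, so u1 leaves.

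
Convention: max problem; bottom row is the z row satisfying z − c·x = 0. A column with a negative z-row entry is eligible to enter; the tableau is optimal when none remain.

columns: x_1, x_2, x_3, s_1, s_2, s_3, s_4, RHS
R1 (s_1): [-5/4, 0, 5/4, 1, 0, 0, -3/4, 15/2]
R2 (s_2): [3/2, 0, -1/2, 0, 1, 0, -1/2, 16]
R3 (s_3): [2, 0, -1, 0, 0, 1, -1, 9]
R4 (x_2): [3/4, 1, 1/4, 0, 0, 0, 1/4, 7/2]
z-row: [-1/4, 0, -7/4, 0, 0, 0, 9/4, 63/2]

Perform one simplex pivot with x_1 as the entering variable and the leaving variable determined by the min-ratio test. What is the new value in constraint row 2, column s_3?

-3/4

Ratio test on column x_1 — row 1: entry -5/4 ≤ 0; row 2: 16/(3/2) = 32/3; row 3: 9/2 = 9/2; row 4: (7/2)/(3/4) = 14/3. Minimum is 9/2 at row 3 (s_3 leaves); pivot element 2.
Divide row 3 by 2; eliminate column x_1 from the other rows.
Row 2 update in column s_3: 0 − (3/2)·(1/2) = -3/4.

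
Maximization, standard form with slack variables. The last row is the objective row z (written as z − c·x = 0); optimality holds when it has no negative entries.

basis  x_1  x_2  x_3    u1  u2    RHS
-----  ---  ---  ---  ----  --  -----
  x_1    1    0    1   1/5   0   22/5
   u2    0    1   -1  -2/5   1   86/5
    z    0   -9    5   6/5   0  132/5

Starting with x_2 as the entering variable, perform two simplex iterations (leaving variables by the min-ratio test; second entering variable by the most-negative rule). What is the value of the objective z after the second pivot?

994/5

Ratio test on column x_2 — row 1: entry 0 ≤ 0; row 2: (86/5)/1 = 86/5. Minimum is 86/5 at row 2 (u2 leaves); pivot element 1.
Pivot on row 2; the z-row RHS becomes 132/5 − (-9)·(86/5) = 906/5.
Next entering variable (most negative z-row entry -4): x_3.
Ratio test on column x_3 — row 1: (22/5)/1 = 22/5; row 2: entry -1 ≤ 0. Minimum is 22/5 at row 1 (x_1 leaves); pivot element 1.
After the second pivot the z-row RHS is 906/5 − (-4)·(22/5) = 994/5.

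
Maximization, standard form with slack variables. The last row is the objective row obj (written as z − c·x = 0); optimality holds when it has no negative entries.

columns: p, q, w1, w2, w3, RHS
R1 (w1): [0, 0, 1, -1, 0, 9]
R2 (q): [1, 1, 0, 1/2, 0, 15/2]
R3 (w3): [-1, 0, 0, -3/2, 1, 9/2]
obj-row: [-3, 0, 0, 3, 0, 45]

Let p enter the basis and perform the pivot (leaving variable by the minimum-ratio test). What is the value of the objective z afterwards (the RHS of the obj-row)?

135/2

Ratio test on column p — row 1: entry 0 ≤ 0; row 2: (15/2)/1 = 15/2; row 3: entry -1 ≤ 0. Minimum is 15/2 at row 2 (q leaves); pivot element 1.
Pivot on row 2; the obj-row RHS becomes 45 − (-3)·(15/2) = 135/2.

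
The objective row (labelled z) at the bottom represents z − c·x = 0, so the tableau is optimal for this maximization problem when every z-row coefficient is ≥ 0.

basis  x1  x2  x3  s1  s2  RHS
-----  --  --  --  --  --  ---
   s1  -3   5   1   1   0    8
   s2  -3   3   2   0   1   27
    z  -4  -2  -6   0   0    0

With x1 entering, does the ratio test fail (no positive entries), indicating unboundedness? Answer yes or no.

Every constraint-row entry in column x1 is ≤ 0, so increasing x1 is unbounded.

yes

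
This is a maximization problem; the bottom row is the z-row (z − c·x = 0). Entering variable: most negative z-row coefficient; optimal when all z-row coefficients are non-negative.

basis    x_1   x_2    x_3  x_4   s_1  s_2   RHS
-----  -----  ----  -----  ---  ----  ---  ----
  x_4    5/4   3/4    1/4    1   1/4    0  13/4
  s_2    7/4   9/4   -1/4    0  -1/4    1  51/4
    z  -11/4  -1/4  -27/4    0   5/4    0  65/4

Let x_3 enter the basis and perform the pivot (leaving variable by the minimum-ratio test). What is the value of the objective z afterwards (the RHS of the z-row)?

Ratio test on column x_3 — row 1: (13/4)/(1/4) = 13; row 2: entry -1/4 ≤ 0. Minimum is 13 at row 1 (x_4 leaves); pivot element 1/4.
Pivot on row 1; the z-row RHS becomes 65/4 − (-27/4)·13 = 104.

104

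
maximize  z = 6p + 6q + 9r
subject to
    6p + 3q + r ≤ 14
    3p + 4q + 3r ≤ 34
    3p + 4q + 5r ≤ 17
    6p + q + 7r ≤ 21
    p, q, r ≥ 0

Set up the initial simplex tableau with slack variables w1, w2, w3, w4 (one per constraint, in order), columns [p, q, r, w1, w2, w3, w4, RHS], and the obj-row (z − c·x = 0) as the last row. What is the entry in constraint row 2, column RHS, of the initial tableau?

34

The RHS of constraint 2 is b_2 = 34.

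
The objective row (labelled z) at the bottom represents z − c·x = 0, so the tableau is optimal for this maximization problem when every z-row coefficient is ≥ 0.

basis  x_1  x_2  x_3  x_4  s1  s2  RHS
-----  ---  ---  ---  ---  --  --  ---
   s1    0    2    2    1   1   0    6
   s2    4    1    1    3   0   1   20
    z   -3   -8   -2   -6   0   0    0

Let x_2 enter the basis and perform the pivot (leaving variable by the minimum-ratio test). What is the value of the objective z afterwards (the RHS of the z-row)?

Ratio test on column x_2 — row 1: 6/2 = 3; row 2: 20/1 = 20. Minimum is 3 at row 1 (s1 leaves); pivot element 2.
Pivot on row 1; the z-row RHS becomes 0 − (-8)·3 = 24.

24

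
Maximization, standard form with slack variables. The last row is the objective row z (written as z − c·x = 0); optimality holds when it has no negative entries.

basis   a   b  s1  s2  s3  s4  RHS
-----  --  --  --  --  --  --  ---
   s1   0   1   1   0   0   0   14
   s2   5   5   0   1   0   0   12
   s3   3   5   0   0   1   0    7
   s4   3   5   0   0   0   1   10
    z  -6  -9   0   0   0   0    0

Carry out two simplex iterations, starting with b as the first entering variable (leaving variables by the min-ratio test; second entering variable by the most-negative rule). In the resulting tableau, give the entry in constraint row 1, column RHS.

Ratio test on column b — row 1: 14/1 = 14; row 2: 12/5 = 12/5; row 3: 7/5 = 7/5; row 4: 10/5 = 2. Minimum is 7/5 at row 3 (s3 leaves); pivot element 5.
Divide row 3 by 5; eliminate column b from the other rows.
Second iteration: most negative z-row entry is -3/5 in column a, so a enters.
Ratio test on column a — row 1: entry -3/5 ≤ 0; row 2: 5/2 = 5/2; row 3: (7/5)/(3/5) = 7/3; row 4: entry 0 ≤ 0. Minimum is 7/3 at row 3 (b leaves); pivot element 3/5.
Divide row 3 by 3/5; eliminate column a from the other rows.
After both pivots, the entry at constraint row 1, column RHS is 14.

14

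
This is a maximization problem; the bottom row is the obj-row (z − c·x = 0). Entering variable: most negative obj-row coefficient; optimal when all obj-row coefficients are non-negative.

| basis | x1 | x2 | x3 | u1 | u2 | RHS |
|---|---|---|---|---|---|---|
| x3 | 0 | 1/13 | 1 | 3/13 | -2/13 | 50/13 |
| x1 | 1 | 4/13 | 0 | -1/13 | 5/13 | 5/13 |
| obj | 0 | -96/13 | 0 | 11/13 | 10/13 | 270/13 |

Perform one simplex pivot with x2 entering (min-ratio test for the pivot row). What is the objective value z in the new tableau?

Ratio test on column x2 — row 1: (50/13)/(1/13) = 50; row 2: (5/13)/(4/13) = 5/4. Minimum is 5/4 at row 2 (x1 leaves); pivot element 4/13.
Pivot on row 2; the obj-row RHS becomes 270/13 − (-96/13)·(5/4) = 30.

30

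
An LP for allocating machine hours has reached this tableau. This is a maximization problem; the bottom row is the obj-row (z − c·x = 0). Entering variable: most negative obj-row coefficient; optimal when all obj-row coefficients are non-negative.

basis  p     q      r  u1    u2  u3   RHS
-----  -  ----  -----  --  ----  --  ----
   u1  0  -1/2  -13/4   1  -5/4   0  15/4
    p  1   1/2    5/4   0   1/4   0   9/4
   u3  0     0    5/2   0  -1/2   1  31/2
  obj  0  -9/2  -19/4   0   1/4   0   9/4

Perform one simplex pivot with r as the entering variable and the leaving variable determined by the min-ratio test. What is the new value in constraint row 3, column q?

-1

Ratio test on column r — row 1: entry -13/4 ≤ 0; row 2: (9/4)/(5/4) = 9/5; row 3: (31/2)/(5/2) = 31/5. Minimum is 9/5 at row 2 (p leaves); pivot element 5/4.
Divide row 2 by 5/4; eliminate column r from the other rows.
Row 3 update in column q: 0 − (5/2)·(2/5) = -1.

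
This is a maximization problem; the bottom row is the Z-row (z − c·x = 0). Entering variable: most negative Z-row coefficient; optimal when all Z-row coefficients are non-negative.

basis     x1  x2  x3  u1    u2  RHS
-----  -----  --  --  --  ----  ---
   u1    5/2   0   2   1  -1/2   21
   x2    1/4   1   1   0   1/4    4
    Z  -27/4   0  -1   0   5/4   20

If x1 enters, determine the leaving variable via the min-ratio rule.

Column x1 entries and ratios — u1: 21/(5/2) = 42/5; x2: 4/(1/4) = 16.
Smallest ratio is 42/5 in the row of u1, so u1 leaves.

u1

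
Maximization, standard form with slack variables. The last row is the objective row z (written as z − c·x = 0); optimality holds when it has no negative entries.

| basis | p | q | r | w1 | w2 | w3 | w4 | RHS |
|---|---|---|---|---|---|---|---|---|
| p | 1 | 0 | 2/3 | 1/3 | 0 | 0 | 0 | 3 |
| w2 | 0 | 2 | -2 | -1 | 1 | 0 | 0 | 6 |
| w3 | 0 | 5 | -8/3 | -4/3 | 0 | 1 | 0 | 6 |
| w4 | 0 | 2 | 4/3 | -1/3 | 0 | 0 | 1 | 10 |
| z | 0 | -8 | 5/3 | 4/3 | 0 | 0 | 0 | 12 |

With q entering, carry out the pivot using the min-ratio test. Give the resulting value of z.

108/5

Ratio test on column q — row 1: entry 0 ≤ 0; row 2: 6/2 = 3; row 3: 6/5 = 6/5; row 4: 10/2 = 5. Minimum is 6/5 at row 3 (w3 leaves); pivot element 5.
Pivot on row 3; the z-row RHS becomes 12 − (-8)·(6/5) = 108/5.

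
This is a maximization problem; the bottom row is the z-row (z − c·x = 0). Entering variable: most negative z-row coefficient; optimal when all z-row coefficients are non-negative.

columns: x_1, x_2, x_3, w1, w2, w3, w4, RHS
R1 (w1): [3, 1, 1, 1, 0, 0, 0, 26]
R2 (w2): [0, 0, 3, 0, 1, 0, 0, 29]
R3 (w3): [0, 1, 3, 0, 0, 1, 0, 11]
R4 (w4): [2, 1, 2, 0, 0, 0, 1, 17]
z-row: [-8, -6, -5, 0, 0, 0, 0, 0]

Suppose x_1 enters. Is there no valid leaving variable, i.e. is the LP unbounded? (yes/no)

no

Column x_1 has positive entries in row(s) 1, 4, so the ratio test bounds it — not unbounded.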